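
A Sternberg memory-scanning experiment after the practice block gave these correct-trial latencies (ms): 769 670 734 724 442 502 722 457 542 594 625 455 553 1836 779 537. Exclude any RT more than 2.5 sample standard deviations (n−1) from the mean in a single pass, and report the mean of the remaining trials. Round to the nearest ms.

607 ms

n = 16, ΣRT = 10941, M = 683.812
Σ(x−M)² = 1615266.44; s = √(1615266.44/15) = 328.153
Cutoffs: 683.812 ± 2.5·328.153 → [-136.6, 1504.2]
Outside: 1836 → excluded.
Retained (n=15): Σ = 9105, mean = 9105/15 = 607.000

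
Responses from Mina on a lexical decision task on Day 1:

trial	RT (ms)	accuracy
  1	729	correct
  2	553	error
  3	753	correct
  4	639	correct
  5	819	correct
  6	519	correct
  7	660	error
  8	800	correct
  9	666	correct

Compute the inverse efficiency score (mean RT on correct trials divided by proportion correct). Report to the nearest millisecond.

Correct trials (n=7): 729, 753, 639, 819, 519, 800, 666
Mean correct RT = 4925/7 = 703.5714 ms
Proportion correct = 7/9
IES = 703.5714 / (7/9) = 904.592 ms

905 ms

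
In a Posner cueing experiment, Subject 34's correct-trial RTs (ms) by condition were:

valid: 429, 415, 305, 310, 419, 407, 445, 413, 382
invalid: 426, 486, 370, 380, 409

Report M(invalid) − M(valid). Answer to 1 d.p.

M(valid) = 3525/9 = 391.667
M(invalid) = 2071/5 = 414.200
Difference = 414.200 − 391.667 = 22.533 ms

22.5 ms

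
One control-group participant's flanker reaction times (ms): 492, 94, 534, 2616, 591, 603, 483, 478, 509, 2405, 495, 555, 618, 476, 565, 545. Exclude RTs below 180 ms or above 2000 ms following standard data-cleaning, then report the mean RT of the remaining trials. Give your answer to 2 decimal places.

534.15 ms

Excluded: 94, 2405, 2616
Retained (n=13): Σ = 6944
Mean = 6944/13 = 534.1538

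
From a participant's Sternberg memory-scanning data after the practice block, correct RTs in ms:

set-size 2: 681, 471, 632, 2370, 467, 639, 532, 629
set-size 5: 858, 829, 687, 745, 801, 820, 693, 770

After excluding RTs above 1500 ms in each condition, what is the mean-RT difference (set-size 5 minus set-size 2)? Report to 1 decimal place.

196.7 ms

set-size 2: exclude 2370
M(set-size 2) = 4051/7 = 578.714
M(set-size 5) = 6203/8 = 775.375
Difference = 775.375 − 578.714 = 196.661 ms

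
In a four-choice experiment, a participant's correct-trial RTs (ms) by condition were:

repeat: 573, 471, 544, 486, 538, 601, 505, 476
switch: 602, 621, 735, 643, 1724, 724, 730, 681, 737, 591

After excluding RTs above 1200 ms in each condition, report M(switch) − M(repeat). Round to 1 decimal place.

switch: exclude 1724
M(repeat) = 4194/8 = 524.250
M(switch) = 6064/9 = 673.778
Difference = 673.778 − 524.250 = 149.528 ms

149.5 ms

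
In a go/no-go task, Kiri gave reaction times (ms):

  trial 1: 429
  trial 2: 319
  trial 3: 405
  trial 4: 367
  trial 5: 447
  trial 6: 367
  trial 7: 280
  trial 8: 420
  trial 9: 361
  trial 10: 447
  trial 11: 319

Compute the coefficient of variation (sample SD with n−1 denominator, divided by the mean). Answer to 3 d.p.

0.149

n = 11, Σ = 4161, M = 378.2727
Σ(x−M)² = 31712.182; s = √(31712.182/10) = 56.3136
CV = 56.3136 / 378.2727 = 0.14887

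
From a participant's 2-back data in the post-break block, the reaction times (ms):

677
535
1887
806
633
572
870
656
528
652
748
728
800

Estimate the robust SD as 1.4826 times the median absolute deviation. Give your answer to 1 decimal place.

Sorted: 528, 535, 572, 633, 652, 656, 677, 728, 748, 800, 806, 870, 1887 → median = 677
|x − 677| sorted: 0, 21, 25, 44, 51, 71, 105, 123, 129, 142, 149, 193, 1210 → MAD = 105
Robust SD ≈ 1.4826 × 105 = 155.673

155.7 ms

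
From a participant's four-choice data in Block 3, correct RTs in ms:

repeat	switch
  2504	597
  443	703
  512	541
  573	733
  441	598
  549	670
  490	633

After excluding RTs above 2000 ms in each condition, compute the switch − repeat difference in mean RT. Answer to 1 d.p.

138.0 ms

repeat: exclude 2504
M(repeat) = 3008/6 = 501.333
M(switch) = 4475/7 = 639.286
Difference = 639.286 − 501.333 = 137.952 ms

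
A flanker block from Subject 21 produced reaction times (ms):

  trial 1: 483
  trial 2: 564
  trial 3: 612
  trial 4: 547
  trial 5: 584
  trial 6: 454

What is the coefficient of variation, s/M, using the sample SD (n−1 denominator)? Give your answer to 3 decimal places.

0.112

n = 6, Σ = 3244, M = 540.6667
Σ(x−M)² = 18387.333; s = √(18387.333/5) = 60.6421
CV = 60.6421 / 540.6667 = 0.11216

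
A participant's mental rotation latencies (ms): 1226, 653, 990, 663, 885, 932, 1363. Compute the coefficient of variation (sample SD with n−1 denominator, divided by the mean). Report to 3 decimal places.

n = 7, Σ = 6712, M = 958.8571
Σ(x−M)² = 422922.857; s = √(422922.857/6) = 265.4941
CV = 265.4941 / 958.8571 = 0.27689

0.277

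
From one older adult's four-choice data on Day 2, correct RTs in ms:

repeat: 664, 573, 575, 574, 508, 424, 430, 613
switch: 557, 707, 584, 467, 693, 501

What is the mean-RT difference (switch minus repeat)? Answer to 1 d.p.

M(repeat) = 4361/8 = 545.125
M(switch) = 3509/6 = 584.833
Difference = 584.833 − 545.125 = 39.708 ms

39.7 ms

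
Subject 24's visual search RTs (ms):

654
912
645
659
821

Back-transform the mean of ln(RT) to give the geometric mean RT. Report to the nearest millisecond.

ln(RT): 6.4831, 6.8156, 6.4693, 6.4907, 6.7105
Mean ln(RT) = 32.9692/5 = 6.59385
Geometric mean = exp(6.59385) = 730.59 ms

731 ms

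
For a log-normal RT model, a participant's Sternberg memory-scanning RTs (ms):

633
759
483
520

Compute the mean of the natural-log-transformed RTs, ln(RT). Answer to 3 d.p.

ln(RT): 6.4505, 6.6320, 6.1800, 6.2538
Σ ln(RT) = 25.5163
Mean = 25.5163/4 = 6.37908

6.379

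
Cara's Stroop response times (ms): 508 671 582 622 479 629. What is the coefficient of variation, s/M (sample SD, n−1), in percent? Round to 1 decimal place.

n = 6, Σ = 3491, M = 581.8333
Σ(x−M)² = 27814.833; s = √(27814.833/5) = 74.5853
CV = 74.5853 / 581.8333 = 0.12819 = 12.819%

12.8%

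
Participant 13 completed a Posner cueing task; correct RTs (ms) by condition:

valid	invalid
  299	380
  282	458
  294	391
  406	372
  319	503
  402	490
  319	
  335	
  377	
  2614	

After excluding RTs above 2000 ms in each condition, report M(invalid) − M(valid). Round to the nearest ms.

95 ms

valid: exclude 2614
M(valid) = 3033/9 = 337.000
M(invalid) = 2594/6 = 432.333
Difference = 432.333 − 337.000 = 95.333 ms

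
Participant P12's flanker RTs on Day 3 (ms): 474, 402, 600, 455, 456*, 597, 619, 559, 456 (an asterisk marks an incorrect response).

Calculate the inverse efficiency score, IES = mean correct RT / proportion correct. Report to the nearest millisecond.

585 ms

Correct trials (n=8): 474, 402, 600, 455, 597, 619, 559, 456
Mean correct RT = 4162/8 = 520.2500 ms
Proportion correct = 8/9
IES = 520.2500 / (8/9) = 585.281 ms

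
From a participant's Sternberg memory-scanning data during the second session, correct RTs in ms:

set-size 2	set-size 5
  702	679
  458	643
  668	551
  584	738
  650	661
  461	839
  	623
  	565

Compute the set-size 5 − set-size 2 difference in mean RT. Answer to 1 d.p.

M(set-size 2) = 3523/6 = 587.167
M(set-size 5) = 5299/8 = 662.375
Difference = 662.375 − 587.167 = 75.208 ms

75.2 ms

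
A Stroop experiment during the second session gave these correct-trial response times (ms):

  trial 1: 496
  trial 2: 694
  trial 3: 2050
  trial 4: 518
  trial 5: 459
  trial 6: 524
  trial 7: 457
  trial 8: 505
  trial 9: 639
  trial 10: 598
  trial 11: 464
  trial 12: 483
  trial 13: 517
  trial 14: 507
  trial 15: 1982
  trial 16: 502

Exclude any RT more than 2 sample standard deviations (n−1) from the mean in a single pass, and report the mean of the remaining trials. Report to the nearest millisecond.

526 ms

n = 16, ΣRT = 11395, M = 712.188
Σ(x−M)² = 3951406.44; s = √(3951406.44/15) = 513.251
Cutoffs: 712.188 ± 2·513.251 → [-314.3, 1738.7]
Outside: 1982, 2050 → excluded.
Retained (n=14): Σ = 7363, mean = 7363/14 = 525.929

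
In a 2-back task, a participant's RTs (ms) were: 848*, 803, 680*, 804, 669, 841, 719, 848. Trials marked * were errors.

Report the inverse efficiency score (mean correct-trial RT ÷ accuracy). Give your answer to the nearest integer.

Correct trials (n=6): 803, 804, 669, 841, 719, 848
Mean correct RT = 4684/6 = 780.6667 ms
Proportion correct = 6/8
IES = 780.6667 / (6/8) = 1040.889 ms

1041 ms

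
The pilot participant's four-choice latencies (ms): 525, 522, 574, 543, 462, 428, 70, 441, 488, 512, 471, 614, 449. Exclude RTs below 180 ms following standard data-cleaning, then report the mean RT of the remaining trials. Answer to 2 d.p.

Excluded: 70
Retained (n=12): Σ = 6029
Mean = 6029/12 = 502.4167

502.42 ms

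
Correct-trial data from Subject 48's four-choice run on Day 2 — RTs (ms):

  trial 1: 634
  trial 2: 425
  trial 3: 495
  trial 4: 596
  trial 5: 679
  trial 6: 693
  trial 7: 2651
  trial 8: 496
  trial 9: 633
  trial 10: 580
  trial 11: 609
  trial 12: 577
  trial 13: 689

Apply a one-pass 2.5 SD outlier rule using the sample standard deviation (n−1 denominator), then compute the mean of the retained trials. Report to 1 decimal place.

n = 13, ΣRT = 9757, M = 750.538
Σ(x−M)² = 3990545.23; s = √(3990545.23/12) = 576.668
Cutoffs: 750.538 ± 2.5·576.668 → [-691.1, 2192.2]
Outside: 2651 → excluded.
Retained (n=12): Σ = 7106, mean = 7106/12 = 592.167

592.2 ms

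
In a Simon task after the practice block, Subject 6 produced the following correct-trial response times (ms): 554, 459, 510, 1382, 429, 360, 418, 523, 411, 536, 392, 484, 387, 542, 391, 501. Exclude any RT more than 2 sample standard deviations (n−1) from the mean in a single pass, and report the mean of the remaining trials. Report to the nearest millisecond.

n = 16, ΣRT = 8279, M = 517.438
Σ(x−M)² = 857201.94; s = √(857201.94/15) = 239.054
Cutoffs: 517.438 ± 2·239.054 → [39.3, 995.5]
Outside: 1382 → excluded.
Retained (n=15): Σ = 6897, mean = 6897/15 = 459.800

460 ms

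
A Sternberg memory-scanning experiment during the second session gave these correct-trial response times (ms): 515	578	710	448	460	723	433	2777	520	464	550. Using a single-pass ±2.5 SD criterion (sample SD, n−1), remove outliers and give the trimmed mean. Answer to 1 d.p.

n = 11, ΣRT = 8178, M = 743.455
Σ(x−M)² = 4645884.73; s = √(4645884.73/10) = 681.607
Cutoffs: 743.455 ± 2.5·681.607 → [-960.6, 2447.5]
Outside: 2777 → excluded.
Retained (n=10): Σ = 5401, mean = 5401/10 = 540.100

540.1 ms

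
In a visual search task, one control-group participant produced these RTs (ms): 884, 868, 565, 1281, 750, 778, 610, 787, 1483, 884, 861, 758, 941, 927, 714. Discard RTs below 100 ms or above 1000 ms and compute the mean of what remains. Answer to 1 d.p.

Excluded: 1281, 1483
Retained (n=13): Σ = 10327
Mean = 10327/13 = 794.3846

794.4 ms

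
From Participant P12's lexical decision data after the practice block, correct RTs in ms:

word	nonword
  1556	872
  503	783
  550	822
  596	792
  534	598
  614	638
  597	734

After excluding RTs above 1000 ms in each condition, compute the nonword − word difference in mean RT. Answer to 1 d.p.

182.8 ms

word: exclude 1556
M(word) = 3394/6 = 565.667
M(nonword) = 5239/7 = 748.429
Difference = 748.429 − 565.667 = 182.762 ms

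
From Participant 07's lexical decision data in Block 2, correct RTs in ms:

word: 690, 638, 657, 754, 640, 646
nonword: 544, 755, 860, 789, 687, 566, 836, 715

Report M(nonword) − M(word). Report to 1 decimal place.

M(word) = 4025/6 = 670.833
M(nonword) = 5752/8 = 719.000
Difference = 719.000 − 670.833 = 48.167 ms

48.2 ms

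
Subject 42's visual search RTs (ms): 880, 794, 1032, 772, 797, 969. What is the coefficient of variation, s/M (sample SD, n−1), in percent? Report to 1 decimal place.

n = 6, Σ = 5244, M = 874.0000
Σ(x−M)² = 56758.000; s = √(56758.000/5) = 106.5439
CV = 106.5439 / 874.0000 = 0.12190 = 12.190%

12.2%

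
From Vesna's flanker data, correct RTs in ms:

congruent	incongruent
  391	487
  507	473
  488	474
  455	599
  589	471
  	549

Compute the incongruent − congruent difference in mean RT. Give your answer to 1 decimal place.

M(congruent) = 2430/5 = 486.000
M(incongruent) = 3053/6 = 508.833
Difference = 508.833 − 486.000 = 22.833 ms

22.8 ms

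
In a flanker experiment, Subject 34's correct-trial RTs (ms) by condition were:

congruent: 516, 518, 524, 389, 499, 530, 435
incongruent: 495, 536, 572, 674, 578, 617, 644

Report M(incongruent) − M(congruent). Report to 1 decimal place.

100.7 ms

M(congruent) = 3411/7 = 487.286
M(incongruent) = 4116/7 = 588.000
Difference = 588.000 − 487.286 = 100.714 ms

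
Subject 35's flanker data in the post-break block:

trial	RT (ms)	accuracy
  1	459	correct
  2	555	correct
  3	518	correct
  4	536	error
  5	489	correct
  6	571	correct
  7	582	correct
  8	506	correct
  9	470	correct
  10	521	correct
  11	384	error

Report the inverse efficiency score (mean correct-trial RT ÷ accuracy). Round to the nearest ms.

Correct trials (n=9): 459, 555, 518, 489, 571, 582, 506, 470, 521
Mean correct RT = 4671/9 = 519.0000 ms
Proportion correct = 9/11
IES = 519.0000 / (9/11) = 634.333 ms

634 ms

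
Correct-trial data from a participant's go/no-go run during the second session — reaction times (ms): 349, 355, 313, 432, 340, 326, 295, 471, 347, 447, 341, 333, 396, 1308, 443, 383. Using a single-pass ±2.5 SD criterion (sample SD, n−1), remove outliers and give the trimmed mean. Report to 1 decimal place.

n = 16, ΣRT = 6879, M = 429.938
Σ(x−M)² = 863626.94; s = √(863626.94/15) = 239.948
Cutoffs: 429.938 ± 2.5·239.948 → [-169.9, 1029.8]
Outside: 1308 → excluded.
Retained (n=15): Σ = 5571, mean = 5571/15 = 371.400

371.4 ms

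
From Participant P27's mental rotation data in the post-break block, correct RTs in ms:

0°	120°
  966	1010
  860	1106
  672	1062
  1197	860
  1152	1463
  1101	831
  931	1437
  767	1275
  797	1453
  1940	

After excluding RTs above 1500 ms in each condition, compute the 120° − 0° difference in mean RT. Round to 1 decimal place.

228.2 ms

0°: exclude 1940
M(0°) = 8443/9 = 938.111
M(120°) = 10497/9 = 1166.333
Difference = 1166.333 − 938.111 = 228.222 ms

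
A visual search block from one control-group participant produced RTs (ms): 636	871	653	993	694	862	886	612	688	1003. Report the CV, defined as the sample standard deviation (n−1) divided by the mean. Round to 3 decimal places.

n = 10, Σ = 7898, M = 789.8000
Σ(x−M)² = 201327.600; s = √(201327.600/9) = 149.5651
CV = 149.5651 / 789.8000 = 0.18937

0.189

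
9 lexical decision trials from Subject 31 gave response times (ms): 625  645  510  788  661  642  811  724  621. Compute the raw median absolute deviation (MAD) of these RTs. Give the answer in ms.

Sorted: 510, 621, 625, 642, 645, 661, 724, 788, 811 → median = 645
|x − 645|: 20, 0, 135, 143, 16, 3, 166, 79, 24
Sorted deviations: 0, 3, 16, 20, 24, 79, 135, 143, 166 → MAD = 24

24 ms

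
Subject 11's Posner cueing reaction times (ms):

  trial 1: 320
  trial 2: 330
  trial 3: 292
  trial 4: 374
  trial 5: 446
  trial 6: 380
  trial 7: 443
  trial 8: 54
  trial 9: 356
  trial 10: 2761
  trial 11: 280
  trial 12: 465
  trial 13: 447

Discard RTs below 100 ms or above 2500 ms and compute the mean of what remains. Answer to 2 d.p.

Excluded: 54, 2761
Retained (n=11): Σ = 4133
Mean = 4133/11 = 375.7273

375.73 ms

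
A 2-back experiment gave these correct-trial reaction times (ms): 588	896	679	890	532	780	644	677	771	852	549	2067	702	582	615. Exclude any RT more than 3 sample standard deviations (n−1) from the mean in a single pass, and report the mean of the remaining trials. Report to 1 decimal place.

n = 15, ΣRT = 11824, M = 788.267
Σ(x−M)² = 1949712.93; s = √(1949712.93/14) = 373.183
Cutoffs: 788.267 ± 3·373.183 → [-331.3, 1907.8]
Outside: 2067 → excluded.
Retained (n=14): Σ = 9757, mean = 9757/14 = 696.929

696.9 ms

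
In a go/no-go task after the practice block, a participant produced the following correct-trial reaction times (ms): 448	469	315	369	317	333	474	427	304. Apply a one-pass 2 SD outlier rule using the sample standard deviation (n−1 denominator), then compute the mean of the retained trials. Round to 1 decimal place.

384.0 ms

n = 9, ΣRT = 3456, M = 384.000
Σ(x−M)² = 39746.00; s = √(39746.00/8) = 70.486
Cutoffs: 384.000 ± 2·70.486 → [243.0, 525.0]
No RTs fall outside the cutoffs; all 9 retained. Mean = 3456/9 = 384.000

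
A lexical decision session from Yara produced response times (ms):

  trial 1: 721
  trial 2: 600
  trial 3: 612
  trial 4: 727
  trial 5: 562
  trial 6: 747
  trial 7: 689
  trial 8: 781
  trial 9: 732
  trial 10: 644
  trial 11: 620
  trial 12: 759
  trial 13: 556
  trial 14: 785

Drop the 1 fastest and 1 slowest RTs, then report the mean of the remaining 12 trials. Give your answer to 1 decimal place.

682.8 ms

Sorted: 556, 562, 600, 612, 620, 644, 689, 721, 727, 732, 747, 759, 781, 785
Drop lowest 1 (556) and highest 1 (785)
Remaining (n=12): Σ = 8194, mean = 8194/12 = 682.833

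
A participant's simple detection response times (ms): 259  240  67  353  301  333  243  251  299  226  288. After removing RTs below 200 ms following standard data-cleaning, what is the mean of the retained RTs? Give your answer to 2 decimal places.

279.30 ms

Excluded: 67
Retained (n=10): Σ = 2793
Mean = 2793/10 = 279.3000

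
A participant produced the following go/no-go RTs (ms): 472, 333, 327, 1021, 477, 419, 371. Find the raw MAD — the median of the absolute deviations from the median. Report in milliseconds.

58 ms

Sorted: 327, 333, 371, 419, 472, 477, 1021 → median = 419
|x − 419|: 53, 86, 92, 602, 58, 0, 48
Sorted deviations: 0, 48, 53, 58, 86, 92, 602 → MAD = 58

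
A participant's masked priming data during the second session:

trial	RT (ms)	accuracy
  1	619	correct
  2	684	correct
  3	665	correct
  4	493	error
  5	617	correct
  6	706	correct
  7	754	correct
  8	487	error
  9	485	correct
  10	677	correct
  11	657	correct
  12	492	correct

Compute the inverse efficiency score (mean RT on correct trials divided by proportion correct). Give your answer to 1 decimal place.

Correct trials (n=10): 619, 684, 665, 617, 706, 754, 485, 677, 657, 492
Mean correct RT = 6356/10 = 635.6000 ms
Proportion correct = 10/12
IES = 635.6000 / (10/12) = 762.720 ms

762.7 ms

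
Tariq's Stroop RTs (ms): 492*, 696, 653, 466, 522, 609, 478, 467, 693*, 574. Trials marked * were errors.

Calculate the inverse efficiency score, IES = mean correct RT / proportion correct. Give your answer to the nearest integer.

Correct trials (n=8): 696, 653, 466, 522, 609, 478, 467, 574
Mean correct RT = 4465/8 = 558.1250 ms
Proportion correct = 8/10
IES = 558.1250 / (8/10) = 697.656 ms

698 ms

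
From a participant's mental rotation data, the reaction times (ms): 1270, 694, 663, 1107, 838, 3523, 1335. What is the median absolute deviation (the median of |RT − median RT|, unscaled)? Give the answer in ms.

Sorted: 663, 694, 838, 1107, 1270, 1335, 3523 → median = 1107
|x − 1107|: 163, 413, 444, 0, 269, 2416, 228
Sorted deviations: 0, 163, 228, 269, 413, 444, 2416 → MAD = 269

269 ms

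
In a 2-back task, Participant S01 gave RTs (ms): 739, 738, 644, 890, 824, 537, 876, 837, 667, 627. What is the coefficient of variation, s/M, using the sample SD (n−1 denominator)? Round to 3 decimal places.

0.160

n = 10, Σ = 7379, M = 737.9000
Σ(x−M)² = 125944.900; s = √(125944.900/9) = 118.2957
CV = 118.2957 / 737.9000 = 0.16031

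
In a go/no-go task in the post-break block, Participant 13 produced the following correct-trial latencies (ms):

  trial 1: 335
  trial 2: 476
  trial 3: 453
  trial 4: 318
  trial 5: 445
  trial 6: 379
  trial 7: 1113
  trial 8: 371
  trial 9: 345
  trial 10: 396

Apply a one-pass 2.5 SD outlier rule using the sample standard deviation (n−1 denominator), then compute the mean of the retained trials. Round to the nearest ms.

391 ms

n = 10, ΣRT = 4631, M = 463.100
Σ(x−M)² = 494434.90; s = √(494434.90/9) = 234.387
Cutoffs: 463.100 ± 2.5·234.387 → [-122.9, 1049.1]
Outside: 1113 → excluded.
Retained (n=9): Σ = 3518, mean = 3518/9 = 390.889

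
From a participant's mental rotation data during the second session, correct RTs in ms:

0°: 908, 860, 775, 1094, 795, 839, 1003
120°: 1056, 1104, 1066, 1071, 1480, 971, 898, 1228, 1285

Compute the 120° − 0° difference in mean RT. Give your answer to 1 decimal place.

232.5 ms

M(0°) = 6274/7 = 896.286
M(120°) = 10159/9 = 1128.778
Difference = 1128.778 − 896.286 = 232.492 ms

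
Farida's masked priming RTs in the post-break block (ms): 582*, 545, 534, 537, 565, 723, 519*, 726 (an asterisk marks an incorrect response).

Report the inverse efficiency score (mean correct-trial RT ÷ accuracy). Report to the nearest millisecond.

807 ms

Correct trials (n=6): 545, 534, 537, 565, 723, 726
Mean correct RT = 3630/6 = 605.0000 ms
Proportion correct = 6/8
IES = 605.0000 / (6/8) = 806.667 ms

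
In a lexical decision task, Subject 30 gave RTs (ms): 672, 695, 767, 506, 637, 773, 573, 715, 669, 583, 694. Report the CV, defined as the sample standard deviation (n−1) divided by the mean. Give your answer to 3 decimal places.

n = 11, Σ = 7284, M = 662.1818
Σ(x−M)² = 67539.636; s = √(67539.636/10) = 82.1825
CV = 82.1825 / 662.1818 = 0.12411

0.124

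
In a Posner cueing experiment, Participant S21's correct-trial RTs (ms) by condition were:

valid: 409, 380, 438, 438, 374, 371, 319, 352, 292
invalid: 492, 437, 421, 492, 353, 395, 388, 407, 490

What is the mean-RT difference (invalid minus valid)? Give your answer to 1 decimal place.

M(valid) = 3373/9 = 374.778
M(invalid) = 3875/9 = 430.556
Difference = 430.556 − 374.778 = 55.778 ms

55.8 ms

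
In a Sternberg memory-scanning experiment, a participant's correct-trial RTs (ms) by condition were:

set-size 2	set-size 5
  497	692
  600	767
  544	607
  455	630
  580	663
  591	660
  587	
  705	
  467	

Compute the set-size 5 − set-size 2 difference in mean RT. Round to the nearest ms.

111 ms

M(set-size 2) = 5026/9 = 558.444
M(set-size 5) = 4019/6 = 669.833
Difference = 669.833 − 558.444 = 111.389 ms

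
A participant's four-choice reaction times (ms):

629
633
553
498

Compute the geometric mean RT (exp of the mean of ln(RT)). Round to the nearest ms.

ln(RT): 6.4441, 6.4505, 6.3154, 6.2106
Mean ln(RT) = 25.4206/4 = 6.35514
Geometric mean = exp(6.35514) = 575.44 ms

575 ms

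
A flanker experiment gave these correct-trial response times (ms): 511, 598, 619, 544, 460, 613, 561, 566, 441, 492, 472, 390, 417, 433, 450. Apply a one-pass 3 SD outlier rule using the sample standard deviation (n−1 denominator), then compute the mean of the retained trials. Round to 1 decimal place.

n = 15, ΣRT = 7567, M = 504.467
Σ(x−M)² = 78275.73; s = √(78275.73/14) = 74.774
Cutoffs: 504.467 ± 3·74.774 → [280.1, 728.8]
No RTs fall outside the cutoffs; all 15 retained. Mean = 7567/15 = 504.467

504.5 ms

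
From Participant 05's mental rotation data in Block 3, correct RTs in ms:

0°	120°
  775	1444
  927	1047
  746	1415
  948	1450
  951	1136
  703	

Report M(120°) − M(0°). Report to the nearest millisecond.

M(0°) = 5050/6 = 841.667
M(120°) = 6492/5 = 1298.400
Difference = 1298.400 − 841.667 = 456.733 ms

457 ms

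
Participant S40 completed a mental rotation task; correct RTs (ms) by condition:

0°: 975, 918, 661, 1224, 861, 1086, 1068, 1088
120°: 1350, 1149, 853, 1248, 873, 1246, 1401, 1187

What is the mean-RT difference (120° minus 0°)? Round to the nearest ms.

178 ms

M(0°) = 7881/8 = 985.125
M(120°) = 9307/8 = 1163.375
Difference = 1163.375 − 985.125 = 178.250 ms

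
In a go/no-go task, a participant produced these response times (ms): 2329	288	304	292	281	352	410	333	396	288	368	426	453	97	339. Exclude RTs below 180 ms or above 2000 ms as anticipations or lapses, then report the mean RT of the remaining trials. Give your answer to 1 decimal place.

348.5 ms

Excluded: 97, 2329
Retained (n=13): Σ = 4530
Mean = 4530/13 = 348.4615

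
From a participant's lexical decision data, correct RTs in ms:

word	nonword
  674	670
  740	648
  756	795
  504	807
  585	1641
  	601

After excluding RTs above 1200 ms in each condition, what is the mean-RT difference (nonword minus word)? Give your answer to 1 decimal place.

52.4 ms

nonword: exclude 1641
M(word) = 3259/5 = 651.800
M(nonword) = 3521/5 = 704.200
Difference = 704.200 − 651.800 = 52.400 ms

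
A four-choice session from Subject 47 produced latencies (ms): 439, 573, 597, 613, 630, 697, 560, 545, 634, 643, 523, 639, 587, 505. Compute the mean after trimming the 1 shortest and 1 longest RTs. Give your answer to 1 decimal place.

Sorted: 439, 505, 523, 545, 560, 573, 587, 597, 613, 630, 634, 639, 643, 697
Drop lowest 1 (439) and highest 1 (697)
Remaining (n=12): Σ = 7049, mean = 7049/12 = 587.417

587.4 ms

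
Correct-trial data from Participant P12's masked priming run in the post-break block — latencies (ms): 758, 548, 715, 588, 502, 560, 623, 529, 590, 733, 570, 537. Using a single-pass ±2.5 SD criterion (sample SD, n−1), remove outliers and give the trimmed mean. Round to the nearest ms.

n = 12, ΣRT = 7253, M = 604.417
Σ(x−M)² = 80234.92; s = √(80234.92/11) = 85.405
Cutoffs: 604.417 ± 2.5·85.405 → [390.9, 817.9]
No RTs fall outside the cutoffs; all 12 retained. Mean = 7253/12 = 604.417

604 ms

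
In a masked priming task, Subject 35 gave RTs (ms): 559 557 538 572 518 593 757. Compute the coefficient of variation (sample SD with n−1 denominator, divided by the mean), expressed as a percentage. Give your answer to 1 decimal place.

n = 7, Σ = 4094, M = 584.8571
Σ(x−M)² = 37974.857; s = √(37974.857/6) = 79.5559
CV = 79.5559 / 584.8571 = 0.13603 = 13.603%

13.6%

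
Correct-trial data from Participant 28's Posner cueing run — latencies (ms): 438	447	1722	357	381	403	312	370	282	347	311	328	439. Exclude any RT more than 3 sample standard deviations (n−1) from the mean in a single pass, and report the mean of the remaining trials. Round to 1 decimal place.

n = 13, ΣRT = 6137, M = 472.077
Σ(x−M)² = 1726022.92; s = √(1726022.92/12) = 379.256
Cutoffs: 472.077 ± 3·379.256 → [-665.7, 1609.8]
Outside: 1722 → excluded.
Retained (n=12): Σ = 4415, mean = 4415/12 = 367.917

367.9 ms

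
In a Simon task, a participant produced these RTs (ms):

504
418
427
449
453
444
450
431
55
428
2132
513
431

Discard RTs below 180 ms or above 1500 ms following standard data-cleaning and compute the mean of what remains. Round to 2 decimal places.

449.82 ms

Excluded: 55, 2132
Retained (n=11): Σ = 4948
Mean = 4948/11 = 449.8182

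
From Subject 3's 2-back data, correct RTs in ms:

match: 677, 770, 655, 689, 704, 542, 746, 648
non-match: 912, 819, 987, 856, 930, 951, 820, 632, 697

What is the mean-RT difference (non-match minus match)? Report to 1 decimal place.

166.0 ms

M(match) = 5431/8 = 678.875
M(non-match) = 7604/9 = 844.889
Difference = 844.889 − 678.875 = 166.014 ms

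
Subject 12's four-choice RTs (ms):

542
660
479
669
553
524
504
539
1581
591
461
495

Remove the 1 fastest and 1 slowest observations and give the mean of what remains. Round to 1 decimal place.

555.6 ms

Sorted: 461, 479, 495, 504, 524, 539, 542, 553, 591, 660, 669, 1581
Drop lowest 1 (461) and highest 1 (1581)
Remaining (n=10): Σ = 5556, mean = 5556/10 = 555.600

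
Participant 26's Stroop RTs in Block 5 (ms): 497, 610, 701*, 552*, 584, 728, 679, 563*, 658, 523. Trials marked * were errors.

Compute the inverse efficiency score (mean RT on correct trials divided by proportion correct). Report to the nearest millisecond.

873 ms

Correct trials (n=7): 497, 610, 584, 728, 679, 658, 523
Mean correct RT = 4279/7 = 611.2857 ms
Proportion correct = 7/10
IES = 611.2857 / (7/10) = 873.265 ms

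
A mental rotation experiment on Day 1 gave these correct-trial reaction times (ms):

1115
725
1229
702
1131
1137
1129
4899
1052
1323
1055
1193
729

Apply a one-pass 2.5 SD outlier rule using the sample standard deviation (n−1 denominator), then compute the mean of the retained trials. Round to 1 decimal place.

1043.3 ms

n = 13, ΣRT = 17419, M = 1339.923
Σ(x−M)² = 14203494.92; s = √(14203494.92/12) = 1087.945
Cutoffs: 1339.923 ± 2.5·1087.945 → [-1379.9, 4059.8]
Outside: 4899 → excluded.
Retained (n=12): Σ = 12520, mean = 12520/12 = 1043.333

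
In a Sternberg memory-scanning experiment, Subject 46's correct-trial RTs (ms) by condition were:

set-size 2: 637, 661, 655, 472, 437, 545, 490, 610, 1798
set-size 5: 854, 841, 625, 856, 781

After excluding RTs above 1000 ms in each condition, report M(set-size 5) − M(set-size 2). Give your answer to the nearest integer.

set-size 2: exclude 1798
M(set-size 2) = 4507/8 = 563.375
M(set-size 5) = 3957/5 = 791.400
Difference = 791.400 − 563.375 = 228.025 ms

228 ms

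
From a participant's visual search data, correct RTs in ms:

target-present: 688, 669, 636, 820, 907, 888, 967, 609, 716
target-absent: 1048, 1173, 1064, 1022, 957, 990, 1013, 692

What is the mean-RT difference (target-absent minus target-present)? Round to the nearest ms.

228 ms

M(target-present) = 6900/9 = 766.667
M(target-absent) = 7959/8 = 994.875
Difference = 994.875 − 766.667 = 228.208 ms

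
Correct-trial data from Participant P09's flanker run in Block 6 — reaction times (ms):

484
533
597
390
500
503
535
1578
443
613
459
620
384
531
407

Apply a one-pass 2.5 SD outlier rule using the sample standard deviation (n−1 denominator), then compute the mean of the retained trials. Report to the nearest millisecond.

n = 15, ΣRT = 8577, M = 571.800
Σ(x−M)² = 1164008.40; s = √(1164008.40/14) = 288.346
Cutoffs: 571.800 ± 2.5·288.346 → [-149.1, 1292.7]
Outside: 1578 → excluded.
Retained (n=14): Σ = 6999, mean = 6999/14 = 499.929

500 ms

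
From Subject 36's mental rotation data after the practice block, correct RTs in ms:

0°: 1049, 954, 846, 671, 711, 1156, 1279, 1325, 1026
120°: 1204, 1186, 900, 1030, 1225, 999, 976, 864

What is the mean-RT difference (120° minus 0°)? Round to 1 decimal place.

M(0°) = 9017/9 = 1001.889
M(120°) = 8384/8 = 1048.000
Difference = 1048.000 − 1001.889 = 46.111 ms

46.1 ms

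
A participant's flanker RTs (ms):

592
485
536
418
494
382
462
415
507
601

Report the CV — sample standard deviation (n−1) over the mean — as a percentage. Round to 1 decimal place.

n = 10, Σ = 4892, M = 489.2000
Σ(x−M)² = 48421.600; s = √(48421.600/9) = 73.3497
CV = 73.3497 / 489.2000 = 0.14994 = 14.994%

15.0%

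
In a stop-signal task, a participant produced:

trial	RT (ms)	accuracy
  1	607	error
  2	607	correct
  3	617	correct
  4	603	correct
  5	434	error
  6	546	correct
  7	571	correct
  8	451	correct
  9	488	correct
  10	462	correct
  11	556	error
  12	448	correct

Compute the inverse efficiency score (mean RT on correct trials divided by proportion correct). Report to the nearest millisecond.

710 ms

Correct trials (n=9): 607, 617, 603, 546, 571, 451, 488, 462, 448
Mean correct RT = 4793/9 = 532.5556 ms
Proportion correct = 9/12
IES = 532.5556 / (9/12) = 710.074 ms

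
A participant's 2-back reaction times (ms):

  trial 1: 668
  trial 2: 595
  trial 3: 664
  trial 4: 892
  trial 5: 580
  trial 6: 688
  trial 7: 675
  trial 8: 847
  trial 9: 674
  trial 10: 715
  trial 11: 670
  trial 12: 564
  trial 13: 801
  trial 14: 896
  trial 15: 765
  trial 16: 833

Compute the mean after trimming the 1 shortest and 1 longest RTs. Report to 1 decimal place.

719.1 ms

Sorted: 564, 580, 595, 664, 668, 670, 674, 675, 688, 715, 765, 801, 833, 847, 892, 896
Drop lowest 1 (564) and highest 1 (896)
Remaining (n=14): Σ = 10067, mean = 10067/14 = 719.071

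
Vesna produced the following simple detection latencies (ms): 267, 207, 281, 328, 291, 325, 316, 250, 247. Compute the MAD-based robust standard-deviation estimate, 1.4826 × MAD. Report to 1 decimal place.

50.4 ms

Sorted: 207, 247, 250, 267, 281, 291, 316, 325, 328 → median = 281
|x − 281| sorted: 0, 10, 14, 31, 34, 35, 44, 47, 74 → MAD = 34
Robust SD ≈ 1.4826 × 34 = 50.408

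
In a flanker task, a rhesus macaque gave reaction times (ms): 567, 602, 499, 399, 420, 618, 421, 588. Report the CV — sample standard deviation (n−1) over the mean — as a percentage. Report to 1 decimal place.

n = 8, Σ = 4114, M = 514.2500
Σ(x−M)² = 57779.500; s = √(57779.500/7) = 90.8527
CV = 90.8527 / 514.2500 = 0.17667 = 17.667%

17.7%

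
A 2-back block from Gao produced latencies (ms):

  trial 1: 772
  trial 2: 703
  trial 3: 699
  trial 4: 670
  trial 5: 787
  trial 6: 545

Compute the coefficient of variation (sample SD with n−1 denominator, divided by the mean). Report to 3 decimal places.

0.125

n = 6, Σ = 4176, M = 696.0000
Σ(x−M)² = 37592.000; s = √(37592.000/5) = 86.7087
CV = 86.7087 / 696.0000 = 0.12458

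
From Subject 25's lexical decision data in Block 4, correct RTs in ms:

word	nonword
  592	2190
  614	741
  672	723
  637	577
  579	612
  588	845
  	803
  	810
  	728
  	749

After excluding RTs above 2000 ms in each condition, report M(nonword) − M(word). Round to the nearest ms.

nonword: exclude 2190
M(word) = 3682/6 = 613.667
M(nonword) = 6588/9 = 732.000
Difference = 732.000 − 613.667 = 118.333 ms

118 ms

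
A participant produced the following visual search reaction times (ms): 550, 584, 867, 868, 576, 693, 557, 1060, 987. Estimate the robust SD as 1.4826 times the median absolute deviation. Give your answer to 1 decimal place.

212.0 ms

Sorted: 550, 557, 576, 584, 693, 867, 868, 987, 1060 → median = 693
|x − 693| sorted: 0, 109, 117, 136, 143, 174, 175, 294, 367 → MAD = 143
Robust SD ≈ 1.4826 × 143 = 212.012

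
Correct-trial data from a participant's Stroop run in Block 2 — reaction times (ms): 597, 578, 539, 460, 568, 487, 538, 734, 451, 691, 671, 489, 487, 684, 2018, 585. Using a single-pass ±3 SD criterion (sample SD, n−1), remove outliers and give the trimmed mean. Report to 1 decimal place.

n = 16, ΣRT = 10577, M = 661.062
Σ(x−M)² = 2078366.94; s = √(2078366.94/15) = 372.234
Cutoffs: 661.062 ± 3·372.234 → [-455.6, 1777.8]
Outside: 2018 → excluded.
Retained (n=15): Σ = 8559, mean = 8559/15 = 570.600

570.6 ms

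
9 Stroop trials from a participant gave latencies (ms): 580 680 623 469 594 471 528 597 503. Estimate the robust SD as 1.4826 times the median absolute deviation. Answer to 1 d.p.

77.1 ms

Sorted: 469, 471, 503, 528, 580, 594, 597, 623, 680 → median = 580
|x − 580| sorted: 0, 14, 17, 43, 52, 77, 100, 109, 111 → MAD = 52
Robust SD ≈ 1.4826 × 52 = 77.095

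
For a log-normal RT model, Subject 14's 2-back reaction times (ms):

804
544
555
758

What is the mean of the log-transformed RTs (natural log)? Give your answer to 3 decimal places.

6.485

ln(RT): 6.6896, 6.2989, 6.3190, 6.6307
Σ ln(RT) = 25.9382
Mean = 25.9382/4 = 6.48455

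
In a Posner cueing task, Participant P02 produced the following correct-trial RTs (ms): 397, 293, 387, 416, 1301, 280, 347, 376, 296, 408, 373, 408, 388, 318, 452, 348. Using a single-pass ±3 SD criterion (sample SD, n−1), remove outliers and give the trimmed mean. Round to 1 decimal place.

n = 16, ΣRT = 6788, M = 424.250
Σ(x−M)² = 856009.00; s = √(856009.00/15) = 238.888
Cutoffs: 424.250 ± 3·238.888 → [-292.4, 1140.9]
Outside: 1301 → excluded.
Retained (n=15): Σ = 5487, mean = 5487/15 = 365.800

365.8 ms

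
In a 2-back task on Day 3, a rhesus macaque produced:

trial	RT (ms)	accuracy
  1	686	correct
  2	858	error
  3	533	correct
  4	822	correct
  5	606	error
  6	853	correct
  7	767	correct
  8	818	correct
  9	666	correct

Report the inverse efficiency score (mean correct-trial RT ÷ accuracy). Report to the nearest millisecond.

945 ms

Correct trials (n=7): 686, 533, 822, 853, 767, 818, 666
Mean correct RT = 5145/7 = 735.0000 ms
Proportion correct = 7/9
IES = 735.0000 / (7/9) = 945.000 ms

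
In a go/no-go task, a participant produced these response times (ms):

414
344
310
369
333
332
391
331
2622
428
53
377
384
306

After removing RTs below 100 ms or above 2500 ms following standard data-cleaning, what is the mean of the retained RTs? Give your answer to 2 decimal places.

Excluded: 53, 2622
Retained (n=12): Σ = 4319
Mean = 4319/12 = 359.9167

359.92 ms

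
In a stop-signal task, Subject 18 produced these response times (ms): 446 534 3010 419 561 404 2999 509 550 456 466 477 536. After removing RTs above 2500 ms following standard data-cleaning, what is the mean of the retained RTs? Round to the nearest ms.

Excluded: 2999, 3010
Retained (n=11): Σ = 5358
Mean = 5358/11 = 487.0909

487 ms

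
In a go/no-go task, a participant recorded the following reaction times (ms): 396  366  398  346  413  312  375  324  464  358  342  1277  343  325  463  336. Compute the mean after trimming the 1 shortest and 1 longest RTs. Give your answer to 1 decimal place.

Sorted: 312, 324, 325, 336, 342, 343, 346, 358, 366, 375, 396, 398, 413, 463, 464, 1277
Drop lowest 1 (312) and highest 1 (1277)
Remaining (n=14): Σ = 5249, mean = 5249/14 = 374.929

374.9 ms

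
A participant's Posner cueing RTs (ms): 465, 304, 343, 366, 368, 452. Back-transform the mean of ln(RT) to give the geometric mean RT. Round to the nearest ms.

379 ms

ln(RT): 6.1420, 5.7170, 5.8377, 5.9026, 5.9081, 6.1137
Mean ln(RT) = 35.6212/6 = 5.93687
Geometric mean = exp(5.93687) = 378.75 ms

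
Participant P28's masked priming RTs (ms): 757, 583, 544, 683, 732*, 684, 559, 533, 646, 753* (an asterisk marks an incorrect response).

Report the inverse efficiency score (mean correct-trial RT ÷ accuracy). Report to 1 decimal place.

Correct trials (n=8): 757, 583, 544, 683, 684, 559, 533, 646
Mean correct RT = 4989/8 = 623.6250 ms
Proportion correct = 8/10
IES = 623.6250 / (8/10) = 779.531 ms

779.5 ms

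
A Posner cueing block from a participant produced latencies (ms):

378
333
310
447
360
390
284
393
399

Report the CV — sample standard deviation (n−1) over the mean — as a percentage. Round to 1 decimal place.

n = 9, Σ = 3294, M = 366.0000
Σ(x−M)² = 20084.000; s = √(20084.000/8) = 50.1049
CV = 50.1049 / 366.0000 = 0.13690 = 13.690%

13.7%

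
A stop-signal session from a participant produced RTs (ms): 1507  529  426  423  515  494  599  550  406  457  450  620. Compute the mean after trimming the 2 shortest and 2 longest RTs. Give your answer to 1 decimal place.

502.5 ms

Sorted: 406, 423, 426, 450, 457, 494, 515, 529, 550, 599, 620, 1507
Drop lowest 2 (406, 423) and highest 2 (620, 1507)
Remaining (n=8): Σ = 4020, mean = 4020/8 = 502.500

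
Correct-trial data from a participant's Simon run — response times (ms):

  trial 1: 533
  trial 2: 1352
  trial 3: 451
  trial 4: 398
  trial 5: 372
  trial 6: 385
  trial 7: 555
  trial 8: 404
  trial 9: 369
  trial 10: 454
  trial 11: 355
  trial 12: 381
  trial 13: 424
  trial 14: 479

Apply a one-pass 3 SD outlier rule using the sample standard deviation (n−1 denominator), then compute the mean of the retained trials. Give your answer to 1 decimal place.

n = 14, ΣRT = 6912, M = 493.714
Σ(x−M)² = 841774.86; s = √(841774.86/13) = 254.464
Cutoffs: 493.714 ± 3·254.464 → [-269.7, 1257.1]
Outside: 1352 → excluded.
Retained (n=13): Σ = 5560, mean = 5560/13 = 427.692

427.7 ms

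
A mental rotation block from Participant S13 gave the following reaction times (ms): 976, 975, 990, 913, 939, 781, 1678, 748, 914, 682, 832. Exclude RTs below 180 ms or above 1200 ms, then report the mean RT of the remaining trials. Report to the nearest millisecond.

875 ms

Excluded: 1678
Retained (n=10): Σ = 8750
Mean = 8750/10 = 875.0000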